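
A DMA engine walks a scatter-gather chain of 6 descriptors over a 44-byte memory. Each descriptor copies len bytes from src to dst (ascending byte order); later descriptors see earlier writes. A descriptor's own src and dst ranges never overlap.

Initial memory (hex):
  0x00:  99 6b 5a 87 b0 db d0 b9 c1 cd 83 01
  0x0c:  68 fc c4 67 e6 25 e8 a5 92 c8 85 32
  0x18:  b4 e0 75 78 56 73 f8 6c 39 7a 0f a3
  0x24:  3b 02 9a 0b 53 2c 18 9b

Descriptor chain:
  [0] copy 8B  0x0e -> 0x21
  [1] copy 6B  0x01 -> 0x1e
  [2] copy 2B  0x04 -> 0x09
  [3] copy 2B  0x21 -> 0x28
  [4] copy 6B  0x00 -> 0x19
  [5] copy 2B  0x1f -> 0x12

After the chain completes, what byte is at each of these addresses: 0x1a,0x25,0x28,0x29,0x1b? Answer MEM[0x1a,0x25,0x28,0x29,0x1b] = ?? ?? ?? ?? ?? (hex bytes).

[0] 0x0e->0x21 len=8 : c4 67 e6 25 e8 a5 92 c8
[1] 0x01->0x1e len=6 : 6b 5a 87 b0 db d0
[2] 0x04->0x09 len=2 : b0 db
[3] 0x21->0x28 len=2 : b0 db
[4] 0x00->0x19 len=6 : 99 6b 5a 87 b0 db
[5] 0x1f->0x12 len=2 : 5a 87
query mem[0x1a]=0x6b, mem[0x25]=0xe8, mem[0x28]=0xb0, mem[0x29]=0xdb, mem[0x1b]=0x5a

MEM[0x1a,0x25,0x28,0x29,0x1b] = 6b e8 b0 db 5a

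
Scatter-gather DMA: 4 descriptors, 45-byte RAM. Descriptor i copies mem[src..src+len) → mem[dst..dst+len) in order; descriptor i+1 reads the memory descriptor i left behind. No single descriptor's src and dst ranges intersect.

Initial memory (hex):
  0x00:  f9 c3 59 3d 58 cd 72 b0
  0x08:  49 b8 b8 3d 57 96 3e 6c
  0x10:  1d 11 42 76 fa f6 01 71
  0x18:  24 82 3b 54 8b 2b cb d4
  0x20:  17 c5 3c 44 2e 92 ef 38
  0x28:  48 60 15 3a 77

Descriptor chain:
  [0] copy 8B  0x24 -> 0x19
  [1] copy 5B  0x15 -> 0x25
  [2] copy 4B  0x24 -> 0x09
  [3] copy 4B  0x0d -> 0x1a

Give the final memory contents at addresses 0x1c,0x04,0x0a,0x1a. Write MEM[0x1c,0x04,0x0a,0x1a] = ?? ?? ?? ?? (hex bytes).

MEM[0x1c,0x04,0x0a,0x1a] = 6c 58 f6 96

D0: mem[0x19..0x20] <- [2e 92 ef 38 48 60 15 3a]
D1: mem[0x25..0x29] <- [f6 01 71 24 2e]
D2: mem[0x09..0x0c] <- [2e f6 01 71]
D3: mem[0x1a..0x1d] <- [96 3e 6c 1d]
query mem[0x1c]=0x6c, mem[0x04]=0x58, mem[0x0a]=0xf6, mem[0x1a]=0x96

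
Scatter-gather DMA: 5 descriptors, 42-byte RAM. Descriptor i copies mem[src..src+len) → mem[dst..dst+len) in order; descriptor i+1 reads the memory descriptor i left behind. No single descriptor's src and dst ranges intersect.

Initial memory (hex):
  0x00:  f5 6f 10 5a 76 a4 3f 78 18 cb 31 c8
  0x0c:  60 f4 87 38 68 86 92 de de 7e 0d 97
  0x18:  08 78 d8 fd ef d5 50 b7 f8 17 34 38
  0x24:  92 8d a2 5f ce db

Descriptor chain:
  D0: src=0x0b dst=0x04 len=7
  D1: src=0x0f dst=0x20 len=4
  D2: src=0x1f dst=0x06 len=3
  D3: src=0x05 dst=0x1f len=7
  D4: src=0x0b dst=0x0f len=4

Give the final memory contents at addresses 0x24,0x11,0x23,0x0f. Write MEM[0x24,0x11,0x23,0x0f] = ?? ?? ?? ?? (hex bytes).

[0] 0x0b->0x04 len=7 : c8 60 f4 87 38 68 86
[1] 0x0f->0x20 len=4 : 38 68 86 92
[2] 0x1f->0x06 len=3 : b7 38 68
[3] 0x05->0x1f len=7 : 60 b7 38 68 68 86 c8
[4] 0x0b->0x0f len=4 : c8 60 f4 87
query mem[0x24]=0x86, mem[0x11]=0xf4, mem[0x23]=0x68, mem[0x0f]=0xc8

MEM[0x24,0x11,0x23,0x0f] = 86 f4 68 c8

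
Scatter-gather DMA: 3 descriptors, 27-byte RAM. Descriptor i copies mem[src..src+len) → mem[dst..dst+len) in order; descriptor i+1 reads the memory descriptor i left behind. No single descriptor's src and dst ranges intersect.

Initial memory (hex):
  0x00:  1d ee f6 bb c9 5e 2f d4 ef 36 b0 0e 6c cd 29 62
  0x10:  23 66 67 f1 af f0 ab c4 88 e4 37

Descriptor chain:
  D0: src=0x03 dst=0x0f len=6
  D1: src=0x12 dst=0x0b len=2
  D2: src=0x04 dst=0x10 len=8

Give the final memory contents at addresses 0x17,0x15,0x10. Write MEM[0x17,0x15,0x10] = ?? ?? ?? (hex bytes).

#0 dst[0x0f+6] := {0xbb,0xc9,0x5e,0x2f,0xd4,0xef}
#1 dst[0x0b+2] := {0x2f,0xd4}
#2 dst[0x10+8] := {0xc9,0x5e,0x2f,0xd4,0xef,0x36,0xb0,0x2f}
query mem[0x17]=0x2f, mem[0x15]=0x36, mem[0x10]=0xc9

MEM[0x17,0x15,0x10] = 2f 36 c9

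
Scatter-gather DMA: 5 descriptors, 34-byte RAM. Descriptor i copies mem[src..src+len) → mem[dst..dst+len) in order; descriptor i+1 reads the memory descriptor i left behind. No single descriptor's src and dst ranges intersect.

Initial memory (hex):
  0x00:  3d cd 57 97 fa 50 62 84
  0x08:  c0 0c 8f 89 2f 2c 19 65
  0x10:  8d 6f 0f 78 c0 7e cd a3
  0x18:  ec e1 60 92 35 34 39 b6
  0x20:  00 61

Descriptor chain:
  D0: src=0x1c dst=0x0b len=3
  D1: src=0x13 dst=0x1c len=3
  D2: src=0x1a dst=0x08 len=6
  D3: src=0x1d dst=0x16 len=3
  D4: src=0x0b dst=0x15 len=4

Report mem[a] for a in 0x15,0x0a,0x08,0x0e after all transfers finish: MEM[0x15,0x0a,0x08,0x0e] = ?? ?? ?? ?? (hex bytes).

MEM[0x15,0x0a,0x08,0x0e] = c0 78 60 19

  after D0: wrote 3B at 0x0b = 353439
  after D1: wrote 3B at 0x1c = 78c07e
  after D2: wrote 6B at 0x08 = 609278c07eb6
  after D3: wrote 3B at 0x16 = c07eb6
  after D4: wrote 4B at 0x15 = c07eb619
query mem[0x15]=0xc0, mem[0x0a]=0x78, mem[0x08]=0x60, mem[0x0e]=0x19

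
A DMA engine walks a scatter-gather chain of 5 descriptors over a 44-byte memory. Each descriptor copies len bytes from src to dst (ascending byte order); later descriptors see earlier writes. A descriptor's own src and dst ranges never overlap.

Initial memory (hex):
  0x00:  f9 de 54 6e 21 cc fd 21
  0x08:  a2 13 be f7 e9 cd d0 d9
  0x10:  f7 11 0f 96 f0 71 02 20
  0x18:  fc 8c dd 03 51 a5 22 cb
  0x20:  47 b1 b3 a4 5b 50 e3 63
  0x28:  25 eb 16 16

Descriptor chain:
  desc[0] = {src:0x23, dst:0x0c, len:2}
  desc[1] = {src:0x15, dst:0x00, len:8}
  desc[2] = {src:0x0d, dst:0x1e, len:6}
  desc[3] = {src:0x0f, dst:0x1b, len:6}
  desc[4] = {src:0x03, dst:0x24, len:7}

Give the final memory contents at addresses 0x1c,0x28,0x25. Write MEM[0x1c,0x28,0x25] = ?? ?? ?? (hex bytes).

[0] 0x23->0x0c len=2 : a4 5b
[1] 0x15->0x00 len=8 : 71 02 20 fc 8c dd 03 51
[2] 0x0d->0x1e len=6 : 5b d0 d9 f7 11 0f
[3] 0x0f->0x1b len=6 : d9 f7 11 0f 96 f0
[4] 0x03->0x24 len=7 : fc 8c dd 03 51 a2 13
query mem[0x1c]=0xf7, mem[0x28]=0x51, mem[0x25]=0x8c

MEM[0x1c,0x28,0x25] = f7 51 8c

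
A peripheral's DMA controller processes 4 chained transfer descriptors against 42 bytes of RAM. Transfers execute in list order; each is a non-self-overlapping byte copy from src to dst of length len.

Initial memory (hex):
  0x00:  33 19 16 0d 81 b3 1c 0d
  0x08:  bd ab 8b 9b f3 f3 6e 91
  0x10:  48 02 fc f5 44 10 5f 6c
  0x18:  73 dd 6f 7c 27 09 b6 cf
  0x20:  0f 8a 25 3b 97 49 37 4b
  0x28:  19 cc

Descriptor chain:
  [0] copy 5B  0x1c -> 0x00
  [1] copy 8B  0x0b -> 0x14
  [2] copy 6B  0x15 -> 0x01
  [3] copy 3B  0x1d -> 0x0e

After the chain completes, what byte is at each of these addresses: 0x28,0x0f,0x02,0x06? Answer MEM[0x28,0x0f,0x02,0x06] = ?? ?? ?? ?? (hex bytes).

D0: mem[0x00..0x04] <- [27 09 b6 cf 0f]
D1: mem[0x14..0x1b] <- [9b f3 f3 6e 91 48 02 fc]
D2: mem[0x01..0x06] <- [f3 f3 6e 91 48 02]
D3: mem[0x0e..0x10] <- [09 b6 cf]
query mem[0x28]=0x19, mem[0x0f]=0xb6, mem[0x02]=0xf3, mem[0x06]=0x02

MEM[0x28,0x0f,0x02,0x06] = 19 b6 f3 02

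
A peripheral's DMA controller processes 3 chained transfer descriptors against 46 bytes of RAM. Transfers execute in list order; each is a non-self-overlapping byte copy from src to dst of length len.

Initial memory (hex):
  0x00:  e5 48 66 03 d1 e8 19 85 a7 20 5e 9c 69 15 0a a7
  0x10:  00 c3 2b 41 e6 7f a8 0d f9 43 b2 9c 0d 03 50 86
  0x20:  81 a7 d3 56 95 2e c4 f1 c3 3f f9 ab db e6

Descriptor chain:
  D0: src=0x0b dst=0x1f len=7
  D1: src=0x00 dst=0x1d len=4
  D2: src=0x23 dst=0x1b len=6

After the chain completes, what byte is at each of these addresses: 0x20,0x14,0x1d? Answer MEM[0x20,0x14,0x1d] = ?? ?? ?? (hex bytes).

#0 dst[0x1f+7] := {0x9c,0x69,0x15,0x0a,0xa7,0x00,0xc3}
#1 dst[0x1d+4] := {0xe5,0x48,0x66,0x03}
#2 dst[0x1b+6] := {0xa7,0x00,0xc3,0xc4,0xf1,0xc3}
query mem[0x20]=0xc3, mem[0x14]=0xe6, mem[0x1d]=0xc3

MEM[0x20,0x14,0x1d] = c3 e6 c3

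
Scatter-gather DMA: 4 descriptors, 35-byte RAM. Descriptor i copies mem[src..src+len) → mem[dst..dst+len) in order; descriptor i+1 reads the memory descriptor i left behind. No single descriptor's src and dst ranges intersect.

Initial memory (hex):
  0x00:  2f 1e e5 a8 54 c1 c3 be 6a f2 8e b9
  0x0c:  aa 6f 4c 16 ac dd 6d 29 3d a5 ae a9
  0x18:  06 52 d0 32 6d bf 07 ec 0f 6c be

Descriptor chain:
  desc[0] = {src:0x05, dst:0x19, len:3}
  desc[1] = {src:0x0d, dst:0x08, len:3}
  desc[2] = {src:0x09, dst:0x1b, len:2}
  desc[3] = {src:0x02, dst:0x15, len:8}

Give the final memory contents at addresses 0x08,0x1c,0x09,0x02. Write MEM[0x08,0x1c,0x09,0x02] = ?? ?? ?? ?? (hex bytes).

MEM[0x08,0x1c,0x09,0x02] = 6f 4c 4c e5

  after D0: wrote 3B at 0x19 = c1c3be
  after D1: wrote 3B at 0x08 = 6f4c16
  after D2: wrote 2B at 0x1b = 4c16
  after D3: wrote 8B at 0x15 = e5a854c1c3be6f4c
query mem[0x08]=0x6f, mem[0x1c]=0x4c, mem[0x09]=0x4c, mem[0x02]=0xe5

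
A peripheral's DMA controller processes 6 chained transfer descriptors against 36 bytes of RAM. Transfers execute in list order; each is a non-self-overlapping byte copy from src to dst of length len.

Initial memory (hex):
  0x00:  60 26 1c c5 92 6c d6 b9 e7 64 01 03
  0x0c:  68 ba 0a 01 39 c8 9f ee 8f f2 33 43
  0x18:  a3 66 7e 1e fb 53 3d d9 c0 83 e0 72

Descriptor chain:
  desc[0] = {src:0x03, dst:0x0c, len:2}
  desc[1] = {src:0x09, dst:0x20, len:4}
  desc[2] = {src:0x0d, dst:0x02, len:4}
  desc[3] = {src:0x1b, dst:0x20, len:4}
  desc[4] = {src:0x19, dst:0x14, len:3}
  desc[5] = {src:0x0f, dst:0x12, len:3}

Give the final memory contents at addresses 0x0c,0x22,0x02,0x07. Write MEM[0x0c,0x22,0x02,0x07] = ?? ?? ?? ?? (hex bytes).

MEM[0x0c,0x22,0x02,0x07] = c5 53 92 b9

D0: mem[0x0c..0x0d] <- [c5 92]
D1: mem[0x20..0x23] <- [64 01 03 c5]
D2: mem[0x02..0x05] <- [92 0a 01 39]
D3: mem[0x20..0x23] <- [1e fb 53 3d]
D4: mem[0x14..0x16] <- [66 7e 1e]
D5: mem[0x12..0x14] <- [01 39 c8]
query mem[0x0c]=0xc5, mem[0x22]=0x53, mem[0x02]=0x92, mem[0x07]=0xb9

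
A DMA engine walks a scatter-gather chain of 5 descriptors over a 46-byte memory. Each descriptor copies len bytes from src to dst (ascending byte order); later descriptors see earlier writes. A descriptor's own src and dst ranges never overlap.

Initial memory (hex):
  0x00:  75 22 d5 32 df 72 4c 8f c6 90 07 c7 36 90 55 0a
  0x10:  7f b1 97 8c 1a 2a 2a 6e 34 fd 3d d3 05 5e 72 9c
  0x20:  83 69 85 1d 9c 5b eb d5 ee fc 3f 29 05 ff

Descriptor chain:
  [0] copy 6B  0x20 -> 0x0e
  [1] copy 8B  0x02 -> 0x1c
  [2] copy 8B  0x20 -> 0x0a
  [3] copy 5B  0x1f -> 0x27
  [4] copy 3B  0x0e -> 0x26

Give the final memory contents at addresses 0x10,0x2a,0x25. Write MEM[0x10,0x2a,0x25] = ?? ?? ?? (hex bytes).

#0 dst[0x0e+6] := {0x83,0x69,0x85,0x1d,0x9c,0x5b}
#1 dst[0x1c+8] := {0xd5,0x32,0xdf,0x72,0x4c,0x8f,0xc6,0x90}
#2 dst[0x0a+8] := {0x4c,0x8f,0xc6,0x90,0x9c,0x5b,0xeb,0xd5}
#3 dst[0x27+5] := {0x72,0x4c,0x8f,0xc6,0x90}
#4 dst[0x26+3] := {0x9c,0x5b,0xeb}
query mem[0x10]=0xeb, mem[0x2a]=0xc6, mem[0x25]=0x5b

MEM[0x10,0x2a,0x25] = eb c6 5b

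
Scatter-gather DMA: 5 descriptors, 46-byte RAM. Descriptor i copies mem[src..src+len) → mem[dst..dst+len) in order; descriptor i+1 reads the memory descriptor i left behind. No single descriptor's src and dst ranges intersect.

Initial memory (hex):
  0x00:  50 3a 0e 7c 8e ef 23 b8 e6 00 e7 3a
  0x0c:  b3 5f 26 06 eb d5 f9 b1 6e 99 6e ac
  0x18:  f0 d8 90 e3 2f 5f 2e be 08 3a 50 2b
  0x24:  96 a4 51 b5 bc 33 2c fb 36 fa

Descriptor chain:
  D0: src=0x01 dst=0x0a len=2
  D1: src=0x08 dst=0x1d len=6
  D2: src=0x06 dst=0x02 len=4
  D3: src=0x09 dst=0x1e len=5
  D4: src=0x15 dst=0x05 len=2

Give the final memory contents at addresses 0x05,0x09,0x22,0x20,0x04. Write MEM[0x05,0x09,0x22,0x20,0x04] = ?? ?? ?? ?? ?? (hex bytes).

MEM[0x05,0x09,0x22,0x20,0x04] = 99 00 5f 0e e6

  after D0: wrote 2B at 0x0a = 3a0e
  after D1: wrote 6B at 0x1d = e6003a0eb35f
  after D2: wrote 4B at 0x02 = 23b8e600
  after D3: wrote 5B at 0x1e = 003a0eb35f
  after D4: wrote 2B at 0x05 = 996e
query mem[0x05]=0x99, mem[0x09]=0x00, mem[0x22]=0x5f, mem[0x20]=0x0e, mem[0x04]=0xe6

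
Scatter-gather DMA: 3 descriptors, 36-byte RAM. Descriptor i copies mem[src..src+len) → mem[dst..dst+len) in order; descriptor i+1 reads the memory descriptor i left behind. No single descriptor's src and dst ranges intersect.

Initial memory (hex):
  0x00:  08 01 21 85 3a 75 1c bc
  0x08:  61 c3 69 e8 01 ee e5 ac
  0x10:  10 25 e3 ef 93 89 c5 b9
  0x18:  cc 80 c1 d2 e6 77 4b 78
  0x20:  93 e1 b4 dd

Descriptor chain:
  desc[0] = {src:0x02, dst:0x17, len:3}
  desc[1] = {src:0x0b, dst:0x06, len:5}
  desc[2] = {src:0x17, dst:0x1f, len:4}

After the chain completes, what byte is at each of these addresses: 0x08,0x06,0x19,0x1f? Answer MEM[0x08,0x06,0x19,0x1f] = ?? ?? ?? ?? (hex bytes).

  after D0: wrote 3B at 0x17 = 21853a
  after D1: wrote 5B at 0x06 = e801eee5ac
  after D2: wrote 4B at 0x1f = 21853ac1
query mem[0x08]=0xee, mem[0x06]=0xe8, mem[0x19]=0x3a, mem[0x1f]=0x21

MEM[0x08,0x06,0x19,0x1f] = ee e8 3a 21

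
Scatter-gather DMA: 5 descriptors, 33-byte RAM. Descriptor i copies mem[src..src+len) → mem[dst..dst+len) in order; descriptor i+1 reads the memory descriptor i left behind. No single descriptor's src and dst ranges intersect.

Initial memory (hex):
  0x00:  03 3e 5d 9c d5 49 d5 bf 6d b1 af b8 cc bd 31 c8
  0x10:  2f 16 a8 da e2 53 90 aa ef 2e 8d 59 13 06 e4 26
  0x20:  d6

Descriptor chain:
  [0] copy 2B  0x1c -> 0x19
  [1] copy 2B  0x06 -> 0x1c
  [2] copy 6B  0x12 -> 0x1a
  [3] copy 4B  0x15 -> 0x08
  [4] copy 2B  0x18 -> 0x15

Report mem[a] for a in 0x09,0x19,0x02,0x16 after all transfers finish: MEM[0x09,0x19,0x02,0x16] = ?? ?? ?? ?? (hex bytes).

MEM[0x09,0x19,0x02,0x16] = 90 13 5d 13

  after D0: wrote 2B at 0x19 = 1306
  after D1: wrote 2B at 0x1c = d5bf
  after D2: wrote 6B at 0x1a = a8dae25390aa
  after D3: wrote 4B at 0x08 = 5390aaef
  after D4: wrote 2B at 0x15 = ef13
query mem[0x09]=0x90, mem[0x19]=0x13, mem[0x02]=0x5d, mem[0x16]=0x13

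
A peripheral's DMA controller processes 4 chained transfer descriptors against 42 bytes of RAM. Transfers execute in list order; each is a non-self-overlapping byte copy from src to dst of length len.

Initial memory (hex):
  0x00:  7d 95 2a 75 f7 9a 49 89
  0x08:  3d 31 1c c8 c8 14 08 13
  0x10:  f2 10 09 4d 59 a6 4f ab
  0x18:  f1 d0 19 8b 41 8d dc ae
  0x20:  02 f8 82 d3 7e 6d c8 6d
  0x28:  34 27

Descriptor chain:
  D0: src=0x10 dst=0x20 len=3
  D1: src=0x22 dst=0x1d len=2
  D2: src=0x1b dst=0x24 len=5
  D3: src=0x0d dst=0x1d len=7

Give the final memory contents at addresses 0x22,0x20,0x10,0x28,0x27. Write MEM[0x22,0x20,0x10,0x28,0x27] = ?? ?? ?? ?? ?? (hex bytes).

MEM[0x22,0x20,0x10,0x28,0x27] = 09 f2 f2 ae d3

  after D0: wrote 3B at 0x20 = f21009
  after D1: wrote 2B at 0x1d = 09d3
  after D2: wrote 5B at 0x24 = 8b4109d3ae
  after D3: wrote 7B at 0x1d = 140813f210094d
query mem[0x22]=0x09, mem[0x20]=0xf2, mem[0x10]=0xf2, mem[0x28]=0xae, mem[0x27]=0xd3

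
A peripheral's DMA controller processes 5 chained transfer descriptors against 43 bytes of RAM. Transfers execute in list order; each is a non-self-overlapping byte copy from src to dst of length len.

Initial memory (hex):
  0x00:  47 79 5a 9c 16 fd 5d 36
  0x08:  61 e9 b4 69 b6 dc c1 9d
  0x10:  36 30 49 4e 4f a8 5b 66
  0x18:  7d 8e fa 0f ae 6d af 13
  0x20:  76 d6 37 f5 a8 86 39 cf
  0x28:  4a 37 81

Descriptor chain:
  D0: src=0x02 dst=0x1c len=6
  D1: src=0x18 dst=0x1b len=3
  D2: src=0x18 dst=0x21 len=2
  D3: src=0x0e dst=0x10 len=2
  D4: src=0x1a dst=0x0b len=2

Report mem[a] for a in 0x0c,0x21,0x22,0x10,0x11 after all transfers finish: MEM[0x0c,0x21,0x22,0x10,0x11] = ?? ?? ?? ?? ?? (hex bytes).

D0: mem[0x1c..0x21] <- [5a 9c 16 fd 5d 36]
D1: mem[0x1b..0x1d] <- [7d 8e fa]
D2: mem[0x21..0x22] <- [7d 8e]
D3: mem[0x10..0x11] <- [c1 9d]
D4: mem[0x0b..0x0c] <- [fa 7d]
query mem[0x0c]=0x7d, mem[0x21]=0x7d, mem[0x22]=0x8e, mem[0x10]=0xc1, mem[0x11]=0x9d

MEM[0x0c,0x21,0x22,0x10,0x11] = 7d 7d 8e c1 9d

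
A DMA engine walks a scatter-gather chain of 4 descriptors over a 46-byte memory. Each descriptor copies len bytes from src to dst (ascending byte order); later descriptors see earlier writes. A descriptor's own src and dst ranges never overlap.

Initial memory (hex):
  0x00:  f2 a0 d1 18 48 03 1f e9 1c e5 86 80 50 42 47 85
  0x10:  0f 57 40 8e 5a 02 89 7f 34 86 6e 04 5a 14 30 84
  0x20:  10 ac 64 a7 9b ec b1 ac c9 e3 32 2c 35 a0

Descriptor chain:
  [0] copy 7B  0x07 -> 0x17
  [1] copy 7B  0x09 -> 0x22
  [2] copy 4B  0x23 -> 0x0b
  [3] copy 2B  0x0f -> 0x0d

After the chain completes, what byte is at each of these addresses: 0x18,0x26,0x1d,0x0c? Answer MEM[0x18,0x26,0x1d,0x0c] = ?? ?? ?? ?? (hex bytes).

[0] 0x07->0x17 len=7 : e9 1c e5 86 80 50 42
[1] 0x09->0x22 len=7 : e5 86 80 50 42 47 85
[2] 0x23->0x0b len=4 : 86 80 50 42
[3] 0x0f->0x0d len=2 : 85 0f
query mem[0x18]=0x1c, mem[0x26]=0x42, mem[0x1d]=0x42, mem[0x0c]=0x80

MEM[0x18,0x26,0x1d,0x0c] = 1c 42 42 80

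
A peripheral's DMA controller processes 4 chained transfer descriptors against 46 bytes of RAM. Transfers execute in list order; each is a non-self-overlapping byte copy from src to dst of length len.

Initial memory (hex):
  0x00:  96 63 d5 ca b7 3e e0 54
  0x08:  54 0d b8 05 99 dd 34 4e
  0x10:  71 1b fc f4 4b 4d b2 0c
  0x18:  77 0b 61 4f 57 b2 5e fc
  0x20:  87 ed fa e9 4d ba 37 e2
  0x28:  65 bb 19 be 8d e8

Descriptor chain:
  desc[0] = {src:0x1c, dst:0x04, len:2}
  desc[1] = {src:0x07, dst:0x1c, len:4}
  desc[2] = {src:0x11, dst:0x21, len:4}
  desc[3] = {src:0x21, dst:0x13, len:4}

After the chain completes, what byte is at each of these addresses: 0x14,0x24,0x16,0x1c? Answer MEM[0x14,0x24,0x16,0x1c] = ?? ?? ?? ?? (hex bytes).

MEM[0x14,0x24,0x16,0x1c] = fc 4b 4b 54

D0: mem[0x04..0x05] <- [57 b2]
D1: mem[0x1c..0x1f] <- [54 54 0d b8]
D2: mem[0x21..0x24] <- [1b fc f4 4b]
D3: mem[0x13..0x16] <- [1b fc f4 4b]
query mem[0x14]=0xfc, mem[0x24]=0x4b, mem[0x16]=0x4b, mem[0x1c]=0x54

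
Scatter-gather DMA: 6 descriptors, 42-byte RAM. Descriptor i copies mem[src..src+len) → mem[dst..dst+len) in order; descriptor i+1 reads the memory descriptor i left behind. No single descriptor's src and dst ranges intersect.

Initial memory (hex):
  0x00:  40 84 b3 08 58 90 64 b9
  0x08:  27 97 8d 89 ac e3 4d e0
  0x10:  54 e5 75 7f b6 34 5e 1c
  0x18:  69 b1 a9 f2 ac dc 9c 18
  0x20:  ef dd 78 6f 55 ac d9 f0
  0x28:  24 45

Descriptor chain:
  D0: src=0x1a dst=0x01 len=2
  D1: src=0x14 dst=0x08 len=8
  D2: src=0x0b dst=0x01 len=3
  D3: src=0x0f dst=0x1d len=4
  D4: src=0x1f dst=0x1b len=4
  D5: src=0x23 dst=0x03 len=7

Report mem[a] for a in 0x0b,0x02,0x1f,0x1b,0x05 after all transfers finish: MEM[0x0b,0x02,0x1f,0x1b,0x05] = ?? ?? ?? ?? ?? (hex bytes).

#0 dst[0x01+2] := {0xa9,0xf2}
#1 dst[0x08+8] := {0xb6,0x34,0x5e,0x1c,0x69,0xb1,0xa9,0xf2}
#2 dst[0x01+3] := {0x1c,0x69,0xb1}
#3 dst[0x1d+4] := {0xf2,0x54,0xe5,0x75}
#4 dst[0x1b+4] := {0xe5,0x75,0xdd,0x78}
#5 dst[0x03+7] := {0x6f,0x55,0xac,0xd9,0xf0,0x24,0x45}
query mem[0x0b]=0x1c, mem[0x02]=0x69, mem[0x1f]=0xe5, mem[0x1b]=0xe5, mem[0x05]=0xac

MEM[0x0b,0x02,0x1f,0x1b,0x05] = 1c 69 e5 e5 ac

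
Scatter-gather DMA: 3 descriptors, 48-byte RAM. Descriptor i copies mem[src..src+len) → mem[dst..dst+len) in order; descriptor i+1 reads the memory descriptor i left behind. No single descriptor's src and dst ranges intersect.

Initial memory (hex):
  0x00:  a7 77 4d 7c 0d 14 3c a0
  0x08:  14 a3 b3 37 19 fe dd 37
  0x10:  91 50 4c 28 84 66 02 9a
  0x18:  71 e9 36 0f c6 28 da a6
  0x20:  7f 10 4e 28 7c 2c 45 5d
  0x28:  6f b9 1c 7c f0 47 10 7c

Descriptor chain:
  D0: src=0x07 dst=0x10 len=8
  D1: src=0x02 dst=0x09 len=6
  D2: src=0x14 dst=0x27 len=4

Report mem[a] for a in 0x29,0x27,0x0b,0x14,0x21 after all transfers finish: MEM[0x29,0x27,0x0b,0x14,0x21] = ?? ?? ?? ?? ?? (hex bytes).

[0] 0x07->0x10 len=8 : a0 14 a3 b3 37 19 fe dd
[1] 0x02->0x09 len=6 : 4d 7c 0d 14 3c a0
[2] 0x14->0x27 len=4 : 37 19 fe dd
query mem[0x29]=0xfe, mem[0x27]=0x37, mem[0x0b]=0x0d, mem[0x14]=0x37, mem[0x21]=0x10

MEM[0x29,0x27,0x0b,0x14,0x21] = fe 37 0d 37 10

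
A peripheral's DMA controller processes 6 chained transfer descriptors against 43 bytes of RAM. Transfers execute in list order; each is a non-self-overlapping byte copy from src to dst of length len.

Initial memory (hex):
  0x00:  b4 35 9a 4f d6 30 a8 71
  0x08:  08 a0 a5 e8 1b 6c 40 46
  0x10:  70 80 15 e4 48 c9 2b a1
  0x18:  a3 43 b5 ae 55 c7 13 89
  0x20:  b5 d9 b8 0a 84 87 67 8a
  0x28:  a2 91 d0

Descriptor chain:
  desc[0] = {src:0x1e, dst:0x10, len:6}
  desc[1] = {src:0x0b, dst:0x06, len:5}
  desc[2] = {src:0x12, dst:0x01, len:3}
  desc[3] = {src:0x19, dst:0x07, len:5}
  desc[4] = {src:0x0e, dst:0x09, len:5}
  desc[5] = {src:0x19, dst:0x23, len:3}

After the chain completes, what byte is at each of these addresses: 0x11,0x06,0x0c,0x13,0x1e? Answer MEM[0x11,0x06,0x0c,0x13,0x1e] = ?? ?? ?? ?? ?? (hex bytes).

MEM[0x11,0x06,0x0c,0x13,0x1e] = 89 e8 89 d9 13

  after D0: wrote 6B at 0x10 = 1389b5d9b80a
  after D1: wrote 5B at 0x06 = e81b6c4046
  after D2: wrote 3B at 0x01 = b5d9b8
  after D3: wrote 5B at 0x07 = 43b5ae55c7
  after D4: wrote 5B at 0x09 = 40461389b5
  after D5: wrote 3B at 0x23 = 43b5ae
query mem[0x11]=0x89, mem[0x06]=0xe8, mem[0x0c]=0x89, mem[0x13]=0xd9, mem[0x1e]=0x13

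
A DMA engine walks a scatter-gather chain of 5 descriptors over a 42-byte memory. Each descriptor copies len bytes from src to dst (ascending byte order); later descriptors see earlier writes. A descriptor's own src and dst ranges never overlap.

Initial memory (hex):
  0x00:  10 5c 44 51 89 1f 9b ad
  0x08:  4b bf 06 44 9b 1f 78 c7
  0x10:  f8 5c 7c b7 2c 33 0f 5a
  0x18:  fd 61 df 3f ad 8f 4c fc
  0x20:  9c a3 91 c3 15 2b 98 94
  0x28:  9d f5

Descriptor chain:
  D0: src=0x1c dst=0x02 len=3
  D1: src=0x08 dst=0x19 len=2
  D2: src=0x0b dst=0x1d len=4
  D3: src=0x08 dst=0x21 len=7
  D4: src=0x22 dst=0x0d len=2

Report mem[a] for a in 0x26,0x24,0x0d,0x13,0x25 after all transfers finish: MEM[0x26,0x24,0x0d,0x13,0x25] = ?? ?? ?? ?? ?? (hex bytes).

MEM[0x26,0x24,0x0d,0x13,0x25] = 1f 44 bf b7 9b

#0 dst[0x02+3] := {0xad,0x8f,0x4c}
#1 dst[0x19+2] := {0x4b,0xbf}
#2 dst[0x1d+4] := {0x44,0x9b,0x1f,0x78}
#3 dst[0x21+7] := {0x4b,0xbf,0x06,0x44,0x9b,0x1f,0x78}
#4 dst[0x0d+2] := {0xbf,0x06}
query mem[0x26]=0x1f, mem[0x24]=0x44, mem[0x0d]=0xbf, mem[0x13]=0xb7, mem[0x25]=0x9b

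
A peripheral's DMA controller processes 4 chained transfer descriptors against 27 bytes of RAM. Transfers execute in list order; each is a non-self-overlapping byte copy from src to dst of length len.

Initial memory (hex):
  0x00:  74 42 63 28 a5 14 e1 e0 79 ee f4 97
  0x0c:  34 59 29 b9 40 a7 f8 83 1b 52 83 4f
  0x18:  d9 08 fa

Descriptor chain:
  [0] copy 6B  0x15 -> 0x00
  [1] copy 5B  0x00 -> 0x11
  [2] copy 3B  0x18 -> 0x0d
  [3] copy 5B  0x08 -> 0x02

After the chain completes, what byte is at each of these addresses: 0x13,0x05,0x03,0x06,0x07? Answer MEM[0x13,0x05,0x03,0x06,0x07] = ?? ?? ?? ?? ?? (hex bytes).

[0] 0x15->0x00 len=6 : 52 83 4f d9 08 fa
[1] 0x00->0x11 len=5 : 52 83 4f d9 08
[2] 0x18->0x0d len=3 : d9 08 fa
[3] 0x08->0x02 len=5 : 79 ee f4 97 34
query mem[0x13]=0x4f, mem[0x05]=0x97, mem[0x03]=0xee, mem[0x06]=0x34, mem[0x07]=0xe0

MEM[0x13,0x05,0x03,0x06,0x07] = 4f 97 ee 34 e0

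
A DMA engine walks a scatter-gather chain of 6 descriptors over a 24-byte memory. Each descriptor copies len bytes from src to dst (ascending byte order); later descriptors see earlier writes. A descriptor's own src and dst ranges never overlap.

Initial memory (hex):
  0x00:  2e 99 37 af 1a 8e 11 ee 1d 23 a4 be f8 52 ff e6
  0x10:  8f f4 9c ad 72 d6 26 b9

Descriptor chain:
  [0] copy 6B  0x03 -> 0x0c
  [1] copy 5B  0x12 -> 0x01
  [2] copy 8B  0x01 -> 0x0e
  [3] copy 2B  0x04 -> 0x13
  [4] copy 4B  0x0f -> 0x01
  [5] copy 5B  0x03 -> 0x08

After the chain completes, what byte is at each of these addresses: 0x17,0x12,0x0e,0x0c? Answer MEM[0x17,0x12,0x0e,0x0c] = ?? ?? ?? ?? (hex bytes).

[0] 0x03->0x0c len=6 : af 1a 8e 11 ee 1d
[1] 0x12->0x01 len=5 : 9c ad 72 d6 26
[2] 0x01->0x0e len=8 : 9c ad 72 d6 26 11 ee 1d
[3] 0x04->0x13 len=2 : d6 26
[4] 0x0f->0x01 len=4 : ad 72 d6 26
[5] 0x03->0x08 len=5 : d6 26 26 11 ee
query mem[0x17]=0xb9, mem[0x12]=0x26, mem[0x0e]=0x9c, mem[0x0c]=0xee

MEM[0x17,0x12,0x0e,0x0c] = b9 26 9c ee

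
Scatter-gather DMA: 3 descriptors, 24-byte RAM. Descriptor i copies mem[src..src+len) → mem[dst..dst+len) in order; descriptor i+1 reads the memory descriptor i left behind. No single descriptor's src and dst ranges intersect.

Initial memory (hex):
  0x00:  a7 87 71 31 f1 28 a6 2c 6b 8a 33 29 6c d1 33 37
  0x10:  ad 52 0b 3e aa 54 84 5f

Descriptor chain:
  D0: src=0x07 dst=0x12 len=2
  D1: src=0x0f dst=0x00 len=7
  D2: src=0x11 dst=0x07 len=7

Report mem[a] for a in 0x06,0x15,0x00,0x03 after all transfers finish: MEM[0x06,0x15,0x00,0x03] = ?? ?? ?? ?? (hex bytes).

#0 dst[0x12+2] := {0x2c,0x6b}
#1 dst[0x00+7] := {0x37,0xad,0x52,0x2c,0x6b,0xaa,0x54}
#2 dst[0x07+7] := {0x52,0x2c,0x6b,0xaa,0x54,0x84,0x5f}
query mem[0x06]=0x54, mem[0x15]=0x54, mem[0x00]=0x37, mem[0x03]=0x2c

MEM[0x06,0x15,0x00,0x03] = 54 54 37 2c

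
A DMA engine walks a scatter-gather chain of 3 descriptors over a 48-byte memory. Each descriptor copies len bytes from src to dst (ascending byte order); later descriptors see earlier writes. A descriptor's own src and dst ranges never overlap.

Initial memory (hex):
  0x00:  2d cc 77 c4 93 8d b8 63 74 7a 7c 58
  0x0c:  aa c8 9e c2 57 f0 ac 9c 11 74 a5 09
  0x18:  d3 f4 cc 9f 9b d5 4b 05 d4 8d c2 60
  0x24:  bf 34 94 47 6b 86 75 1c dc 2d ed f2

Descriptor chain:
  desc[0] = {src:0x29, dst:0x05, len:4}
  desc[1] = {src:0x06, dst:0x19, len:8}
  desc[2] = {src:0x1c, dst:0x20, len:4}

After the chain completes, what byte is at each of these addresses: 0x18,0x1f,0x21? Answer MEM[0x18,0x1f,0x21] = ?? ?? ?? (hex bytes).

MEM[0x18,0x1f,0x21] = d3 aa 7c

[0] 0x29->0x05 len=4 : 86 75 1c dc
[1] 0x06->0x19 len=8 : 75 1c dc 7a 7c 58 aa c8
[2] 0x1c->0x20 len=4 : 7a 7c 58 aa
query mem[0x18]=0xd3, mem[0x1f]=0xaa, mem[0x21]=0x7c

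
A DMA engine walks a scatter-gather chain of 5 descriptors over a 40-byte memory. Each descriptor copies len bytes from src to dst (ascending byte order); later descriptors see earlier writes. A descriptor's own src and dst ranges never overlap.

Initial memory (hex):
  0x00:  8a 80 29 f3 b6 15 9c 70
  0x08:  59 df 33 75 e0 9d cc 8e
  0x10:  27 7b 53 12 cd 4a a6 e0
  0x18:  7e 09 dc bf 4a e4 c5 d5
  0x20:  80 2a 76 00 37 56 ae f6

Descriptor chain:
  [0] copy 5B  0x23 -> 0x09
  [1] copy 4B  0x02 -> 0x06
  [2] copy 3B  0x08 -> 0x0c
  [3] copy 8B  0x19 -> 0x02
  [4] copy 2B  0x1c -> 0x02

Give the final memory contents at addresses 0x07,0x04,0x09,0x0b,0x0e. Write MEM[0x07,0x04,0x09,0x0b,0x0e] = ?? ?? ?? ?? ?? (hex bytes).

MEM[0x07,0x04,0x09,0x0b,0x0e] = c5 bf 80 56 37

[0] 0x23->0x09 len=5 : 00 37 56 ae f6
[1] 0x02->0x06 len=4 : 29 f3 b6 15
[2] 0x08->0x0c len=3 : b6 15 37
[3] 0x19->0x02 len=8 : 09 dc bf 4a e4 c5 d5 80
[4] 0x1c->0x02 len=2 : 4a e4
query mem[0x07]=0xc5, mem[0x04]=0xbf, mem[0x09]=0x80, mem[0x0b]=0x56, mem[0x0e]=0x37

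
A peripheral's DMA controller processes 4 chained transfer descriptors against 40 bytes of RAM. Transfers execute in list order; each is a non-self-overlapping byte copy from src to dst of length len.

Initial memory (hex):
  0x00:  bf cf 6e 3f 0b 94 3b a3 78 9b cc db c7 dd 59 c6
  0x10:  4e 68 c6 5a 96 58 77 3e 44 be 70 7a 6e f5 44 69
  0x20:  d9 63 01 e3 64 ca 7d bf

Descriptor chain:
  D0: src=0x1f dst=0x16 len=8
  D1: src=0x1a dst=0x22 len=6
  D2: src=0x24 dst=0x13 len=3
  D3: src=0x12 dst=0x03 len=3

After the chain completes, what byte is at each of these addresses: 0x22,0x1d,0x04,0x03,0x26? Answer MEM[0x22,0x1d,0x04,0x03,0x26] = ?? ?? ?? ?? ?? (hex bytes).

[0] 0x1f->0x16 len=8 : 69 d9 63 01 e3 64 ca 7d
[1] 0x1a->0x22 len=6 : e3 64 ca 7d 44 69
[2] 0x24->0x13 len=3 : ca 7d 44
[3] 0x12->0x03 len=3 : c6 ca 7d
query mem[0x22]=0xe3, mem[0x1d]=0x7d, mem[0x04]=0xca, mem[0x03]=0xc6, mem[0x26]=0x44

MEM[0x22,0x1d,0x04,0x03,0x26] = e3 7d ca c6 44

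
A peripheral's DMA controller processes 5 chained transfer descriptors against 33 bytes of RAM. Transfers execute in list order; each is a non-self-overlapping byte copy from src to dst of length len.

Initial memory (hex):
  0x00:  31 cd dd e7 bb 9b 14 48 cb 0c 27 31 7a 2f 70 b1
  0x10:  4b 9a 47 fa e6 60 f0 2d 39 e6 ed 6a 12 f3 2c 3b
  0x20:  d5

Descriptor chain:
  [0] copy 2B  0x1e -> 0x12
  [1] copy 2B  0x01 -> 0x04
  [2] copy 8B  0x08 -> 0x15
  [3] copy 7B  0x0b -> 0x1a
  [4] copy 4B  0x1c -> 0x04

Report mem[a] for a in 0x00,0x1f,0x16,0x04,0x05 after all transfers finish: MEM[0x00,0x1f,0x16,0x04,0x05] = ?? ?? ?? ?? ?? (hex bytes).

#0 dst[0x12+2] := {0x2c,0x3b}
#1 dst[0x04+2] := {0xcd,0xdd}
#2 dst[0x15+8] := {0xcb,0x0c,0x27,0x31,0x7a,0x2f,0x70,0xb1}
#3 dst[0x1a+7] := {0x31,0x7a,0x2f,0x70,0xb1,0x4b,0x9a}
#4 dst[0x04+4] := {0x2f,0x70,0xb1,0x4b}
query mem[0x00]=0x31, mem[0x1f]=0x4b, mem[0x16]=0x0c, mem[0x04]=0x2f, mem[0x05]=0x70

MEM[0x00,0x1f,0x16,0x04,0x05] = 31 4b 0c 2f 70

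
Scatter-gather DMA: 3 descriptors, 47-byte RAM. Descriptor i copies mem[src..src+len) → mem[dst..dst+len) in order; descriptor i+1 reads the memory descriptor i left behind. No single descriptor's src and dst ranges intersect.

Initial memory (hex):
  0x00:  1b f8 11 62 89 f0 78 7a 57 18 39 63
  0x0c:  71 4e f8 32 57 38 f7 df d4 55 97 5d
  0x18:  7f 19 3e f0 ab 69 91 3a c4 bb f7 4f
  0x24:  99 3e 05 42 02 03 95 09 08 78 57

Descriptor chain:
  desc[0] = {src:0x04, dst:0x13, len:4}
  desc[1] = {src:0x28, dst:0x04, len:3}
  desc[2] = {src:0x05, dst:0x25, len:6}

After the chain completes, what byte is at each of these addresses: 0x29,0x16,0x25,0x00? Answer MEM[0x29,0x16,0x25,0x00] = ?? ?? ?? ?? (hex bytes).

D0: mem[0x13..0x16] <- [89 f0 78 7a]
D1: mem[0x04..0x06] <- [02 03 95]
D2: mem[0x25..0x2a] <- [03 95 7a 57 18 39]
query mem[0x29]=0x18, mem[0x16]=0x7a, mem[0x25]=0x03, mem[0x00]=0x1b

MEM[0x29,0x16,0x25,0x00] = 18 7a 03 1b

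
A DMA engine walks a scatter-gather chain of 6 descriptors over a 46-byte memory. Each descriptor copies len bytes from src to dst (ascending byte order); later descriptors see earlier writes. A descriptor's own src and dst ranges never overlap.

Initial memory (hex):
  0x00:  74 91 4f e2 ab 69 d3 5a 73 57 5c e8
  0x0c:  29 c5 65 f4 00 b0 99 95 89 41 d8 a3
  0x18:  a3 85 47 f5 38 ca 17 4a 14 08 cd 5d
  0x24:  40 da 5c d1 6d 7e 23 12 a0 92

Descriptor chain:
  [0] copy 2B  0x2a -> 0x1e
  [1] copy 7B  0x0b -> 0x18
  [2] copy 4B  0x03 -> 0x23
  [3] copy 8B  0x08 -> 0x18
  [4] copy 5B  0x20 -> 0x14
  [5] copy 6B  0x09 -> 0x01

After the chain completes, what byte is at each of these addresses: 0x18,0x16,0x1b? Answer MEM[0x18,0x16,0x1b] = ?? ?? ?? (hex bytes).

  after D0: wrote 2B at 0x1e = 2312
  after D1: wrote 7B at 0x18 = e829c565f400b0
  after D2: wrote 4B at 0x23 = e2ab69d3
  after D3: wrote 8B at 0x18 = 73575ce829c565f4
  after D4: wrote 5B at 0x14 = 1408cde2ab
  after D5: wrote 6B at 0x01 = 575ce829c565
query mem[0x18]=0xab, mem[0x16]=0xcd, mem[0x1b]=0xe8

MEM[0x18,0x16,0x1b] = ab cd e8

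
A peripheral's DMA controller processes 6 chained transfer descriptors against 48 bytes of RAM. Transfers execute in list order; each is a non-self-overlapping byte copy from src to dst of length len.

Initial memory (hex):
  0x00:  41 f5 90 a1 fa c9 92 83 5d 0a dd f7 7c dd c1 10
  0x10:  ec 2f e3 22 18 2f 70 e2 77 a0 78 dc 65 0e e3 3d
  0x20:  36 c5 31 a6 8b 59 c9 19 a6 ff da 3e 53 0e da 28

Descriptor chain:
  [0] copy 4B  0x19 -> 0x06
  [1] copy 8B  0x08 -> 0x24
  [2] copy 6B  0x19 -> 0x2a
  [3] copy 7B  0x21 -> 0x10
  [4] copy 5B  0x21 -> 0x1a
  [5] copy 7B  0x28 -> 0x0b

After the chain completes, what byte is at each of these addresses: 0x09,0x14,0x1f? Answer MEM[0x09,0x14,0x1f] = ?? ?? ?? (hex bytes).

[0] 0x19->0x06 len=4 : a0 78 dc 65
[1] 0x08->0x24 len=8 : dc 65 dd f7 7c dd c1 10
[2] 0x19->0x2a len=6 : a0 78 dc 65 0e e3
[3] 0x21->0x10 len=7 : c5 31 a6 dc 65 dd f7
[4] 0x21->0x1a len=5 : c5 31 a6 dc 65
[5] 0x28->0x0b len=7 : 7c dd a0 78 dc 65 0e
query mem[0x09]=0x65, mem[0x14]=0x65, mem[0x1f]=0x3d

MEM[0x09,0x14,0x1f] = 65 65 3d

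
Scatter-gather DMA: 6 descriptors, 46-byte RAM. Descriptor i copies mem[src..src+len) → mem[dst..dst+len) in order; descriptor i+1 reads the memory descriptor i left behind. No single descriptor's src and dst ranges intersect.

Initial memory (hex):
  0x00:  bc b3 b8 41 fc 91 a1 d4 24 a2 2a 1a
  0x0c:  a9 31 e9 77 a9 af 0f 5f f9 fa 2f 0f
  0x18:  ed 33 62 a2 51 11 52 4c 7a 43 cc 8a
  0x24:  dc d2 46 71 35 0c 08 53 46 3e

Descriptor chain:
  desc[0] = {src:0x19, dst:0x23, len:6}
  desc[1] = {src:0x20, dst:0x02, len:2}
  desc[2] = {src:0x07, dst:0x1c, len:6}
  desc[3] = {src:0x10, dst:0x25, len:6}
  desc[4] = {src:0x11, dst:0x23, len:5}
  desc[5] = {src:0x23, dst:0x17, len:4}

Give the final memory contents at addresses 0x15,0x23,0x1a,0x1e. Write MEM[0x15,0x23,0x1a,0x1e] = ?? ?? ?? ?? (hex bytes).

#0 dst[0x23+6] := {0x33,0x62,0xa2,0x51,0x11,0x52}
#1 dst[0x02+2] := {0x7a,0x43}
#2 dst[0x1c+6] := {0xd4,0x24,0xa2,0x2a,0x1a,0xa9}
#3 dst[0x25+6] := {0xa9,0xaf,0x0f,0x5f,0xf9,0xfa}
#4 dst[0x23+5] := {0xaf,0x0f,0x5f,0xf9,0xfa}
#5 dst[0x17+4] := {0xaf,0x0f,0x5f,0xf9}
query mem[0x15]=0xfa, mem[0x23]=0xaf, mem[0x1a]=0xf9, mem[0x1e]=0xa2

MEM[0x15,0x23,0x1a,0x1e] = fa af f9 a2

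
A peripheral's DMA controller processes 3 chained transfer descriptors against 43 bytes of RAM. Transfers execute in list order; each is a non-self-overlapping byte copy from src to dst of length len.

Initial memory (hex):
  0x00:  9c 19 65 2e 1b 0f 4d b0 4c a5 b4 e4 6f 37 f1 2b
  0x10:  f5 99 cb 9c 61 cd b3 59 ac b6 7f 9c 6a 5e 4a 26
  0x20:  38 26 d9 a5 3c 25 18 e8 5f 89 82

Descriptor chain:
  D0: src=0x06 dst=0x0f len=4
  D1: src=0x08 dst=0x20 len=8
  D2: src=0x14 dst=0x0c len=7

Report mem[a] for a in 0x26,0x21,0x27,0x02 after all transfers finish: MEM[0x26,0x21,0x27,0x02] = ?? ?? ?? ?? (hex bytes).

MEM[0x26,0x21,0x27,0x02] = f1 a5 4d 65

D0: mem[0x0f..0x12] <- [4d b0 4c a5]
D1: mem[0x20..0x27] <- [4c a5 b4 e4 6f 37 f1 4d]
D2: mem[0x0c..0x12] <- [61 cd b3 59 ac b6 7f]
query mem[0x26]=0xf1, mem[0x21]=0xa5, mem[0x27]=0x4d, mem[0x02]=0x65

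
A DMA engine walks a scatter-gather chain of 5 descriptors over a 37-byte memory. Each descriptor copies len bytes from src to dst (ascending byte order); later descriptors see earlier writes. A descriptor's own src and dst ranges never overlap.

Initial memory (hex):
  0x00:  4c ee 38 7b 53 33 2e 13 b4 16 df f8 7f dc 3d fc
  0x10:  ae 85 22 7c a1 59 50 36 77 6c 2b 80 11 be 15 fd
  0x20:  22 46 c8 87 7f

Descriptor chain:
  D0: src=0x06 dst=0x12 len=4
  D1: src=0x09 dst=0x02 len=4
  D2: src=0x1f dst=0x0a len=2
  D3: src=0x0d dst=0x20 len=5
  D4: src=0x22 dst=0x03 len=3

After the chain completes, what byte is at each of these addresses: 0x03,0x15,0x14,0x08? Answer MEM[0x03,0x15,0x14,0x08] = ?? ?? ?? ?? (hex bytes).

MEM[0x03,0x15,0x14,0x08] = fc 16 b4 b4

D0: mem[0x12..0x15] <- [2e 13 b4 16]
D1: mem[0x02..0x05] <- [16 df f8 7f]
D2: mem[0x0a..0x0b] <- [fd 22]
D3: mem[0x20..0x24] <- [dc 3d fc ae 85]
D4: mem[0x03..0x05] <- [fc ae 85]
query mem[0x03]=0xfc, mem[0x15]=0x16, mem[0x14]=0xb4, mem[0x08]=0xb4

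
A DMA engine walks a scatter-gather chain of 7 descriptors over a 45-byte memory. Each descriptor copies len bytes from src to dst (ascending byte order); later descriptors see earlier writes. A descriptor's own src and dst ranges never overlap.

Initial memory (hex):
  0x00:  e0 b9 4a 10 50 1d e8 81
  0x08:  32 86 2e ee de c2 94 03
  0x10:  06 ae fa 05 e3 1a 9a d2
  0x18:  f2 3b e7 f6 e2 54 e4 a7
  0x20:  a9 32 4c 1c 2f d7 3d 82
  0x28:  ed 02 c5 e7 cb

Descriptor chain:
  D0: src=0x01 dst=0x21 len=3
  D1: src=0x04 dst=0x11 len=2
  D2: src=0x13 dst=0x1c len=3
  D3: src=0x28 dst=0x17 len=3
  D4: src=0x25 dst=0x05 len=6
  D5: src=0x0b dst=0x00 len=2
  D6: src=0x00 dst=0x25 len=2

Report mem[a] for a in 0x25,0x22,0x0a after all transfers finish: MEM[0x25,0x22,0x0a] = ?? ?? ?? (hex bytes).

MEM[0x25,0x22,0x0a] = ee 4a c5

[0] 0x01->0x21 len=3 : b9 4a 10
[1] 0x04->0x11 len=2 : 50 1d
[2] 0x13->0x1c len=3 : 05 e3 1a
[3] 0x28->0x17 len=3 : ed 02 c5
[4] 0x25->0x05 len=6 : d7 3d 82 ed 02 c5
[5] 0x0b->0x00 len=2 : ee de
[6] 0x00->0x25 len=2 : ee de
query mem[0x25]=0xee, mem[0x22]=0x4a, mem[0x0a]=0xc5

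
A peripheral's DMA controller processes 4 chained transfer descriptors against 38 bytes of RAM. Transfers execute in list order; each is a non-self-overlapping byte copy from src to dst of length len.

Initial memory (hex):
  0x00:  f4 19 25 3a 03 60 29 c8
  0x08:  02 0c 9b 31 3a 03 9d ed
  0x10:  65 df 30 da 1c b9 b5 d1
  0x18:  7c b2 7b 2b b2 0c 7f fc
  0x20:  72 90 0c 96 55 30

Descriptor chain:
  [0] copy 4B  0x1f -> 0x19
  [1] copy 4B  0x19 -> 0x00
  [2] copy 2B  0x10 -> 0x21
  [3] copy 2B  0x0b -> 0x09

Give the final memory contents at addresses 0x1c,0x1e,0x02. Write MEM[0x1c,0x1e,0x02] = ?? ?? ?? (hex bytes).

D0: mem[0x19..0x1c] <- [fc 72 90 0c]
D1: mem[0x00..0x03] <- [fc 72 90 0c]
D2: mem[0x21..0x22] <- [65 df]
D3: mem[0x09..0x0a] <- [31 3a]
query mem[0x1c]=0x0c, mem[0x1e]=0x7f, mem[0x02]=0x90

MEM[0x1c,0x1e,0x02] = 0c 7f 90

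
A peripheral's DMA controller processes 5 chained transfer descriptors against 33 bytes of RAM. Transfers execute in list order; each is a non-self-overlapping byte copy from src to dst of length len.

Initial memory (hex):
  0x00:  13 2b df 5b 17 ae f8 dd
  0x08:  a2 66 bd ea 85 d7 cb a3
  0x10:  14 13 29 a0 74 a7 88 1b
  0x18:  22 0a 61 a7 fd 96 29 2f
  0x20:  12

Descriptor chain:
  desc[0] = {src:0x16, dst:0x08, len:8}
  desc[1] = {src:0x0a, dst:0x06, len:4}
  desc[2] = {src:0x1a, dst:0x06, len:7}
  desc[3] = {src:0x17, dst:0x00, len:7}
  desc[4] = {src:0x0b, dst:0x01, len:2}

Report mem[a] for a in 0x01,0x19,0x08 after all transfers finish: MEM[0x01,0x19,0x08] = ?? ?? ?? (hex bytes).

#0 dst[0x08+8] := {0x88,0x1b,0x22,0x0a,0x61,0xa7,0xfd,0x96}
#1 dst[0x06+4] := {0x22,0x0a,0x61,0xa7}
#2 dst[0x06+7] := {0x61,0xa7,0xfd,0x96,0x29,0x2f,0x12}
#3 dst[0x00+7] := {0x1b,0x22,0x0a,0x61,0xa7,0xfd,0x96}
#4 dst[0x01+2] := {0x2f,0x12}
query mem[0x01]=0x2f, mem[0x19]=0x0a, mem[0x08]=0xfd

MEM[0x01,0x19,0x08] = 2f 0a fd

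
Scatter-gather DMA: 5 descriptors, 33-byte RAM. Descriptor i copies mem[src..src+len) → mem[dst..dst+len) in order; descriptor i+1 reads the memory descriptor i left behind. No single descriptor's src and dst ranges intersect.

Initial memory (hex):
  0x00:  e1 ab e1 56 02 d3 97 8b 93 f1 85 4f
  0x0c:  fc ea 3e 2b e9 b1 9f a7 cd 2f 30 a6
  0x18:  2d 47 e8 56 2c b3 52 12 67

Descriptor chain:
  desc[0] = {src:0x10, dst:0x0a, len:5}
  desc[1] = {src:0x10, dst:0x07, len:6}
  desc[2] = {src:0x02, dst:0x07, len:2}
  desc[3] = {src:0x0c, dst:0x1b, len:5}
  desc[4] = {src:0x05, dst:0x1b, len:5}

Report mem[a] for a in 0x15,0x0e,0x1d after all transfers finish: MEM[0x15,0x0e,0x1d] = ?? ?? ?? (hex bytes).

MEM[0x15,0x0e,0x1d] = 2f cd e1

#0 dst[0x0a+5] := {0xe9,0xb1,0x9f,0xa7,0xcd}
#1 dst[0x07+6] := {0xe9,0xb1,0x9f,0xa7,0xcd,0x2f}
#2 dst[0x07+2] := {0xe1,0x56}
#3 dst[0x1b+5] := {0x2f,0xa7,0xcd,0x2b,0xe9}
#4 dst[0x1b+5] := {0xd3,0x97,0xe1,0x56,0x9f}
query mem[0x15]=0x2f, mem[0x0e]=0xcd, mem[0x1d]=0xe1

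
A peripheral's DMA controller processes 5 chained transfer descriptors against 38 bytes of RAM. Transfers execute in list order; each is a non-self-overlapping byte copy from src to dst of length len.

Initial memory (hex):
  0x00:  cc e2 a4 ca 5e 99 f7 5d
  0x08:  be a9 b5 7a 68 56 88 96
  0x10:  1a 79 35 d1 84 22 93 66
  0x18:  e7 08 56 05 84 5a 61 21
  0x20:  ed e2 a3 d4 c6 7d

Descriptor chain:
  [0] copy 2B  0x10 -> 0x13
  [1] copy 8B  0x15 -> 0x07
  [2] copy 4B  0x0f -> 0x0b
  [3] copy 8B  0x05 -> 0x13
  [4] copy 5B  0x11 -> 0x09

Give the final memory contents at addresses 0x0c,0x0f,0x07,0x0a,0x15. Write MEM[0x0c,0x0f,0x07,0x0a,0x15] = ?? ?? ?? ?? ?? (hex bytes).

MEM[0x0c,0x0f,0x07,0x0a,0x15] = f7 96 22 35 22

  after D0: wrote 2B at 0x13 = 1a79
  after D1: wrote 8B at 0x07 = 229366e708560584
  after D2: wrote 4B at 0x0b = 961a7935
  after D3: wrote 8B at 0x13 = 99f7229366e7961a
  after D4: wrote 5B at 0x09 = 793599f722
query mem[0x0c]=0xf7, mem[0x0f]=0x96, mem[0x07]=0x22, mem[0x0a]=0x35, mem[0x15]=0x22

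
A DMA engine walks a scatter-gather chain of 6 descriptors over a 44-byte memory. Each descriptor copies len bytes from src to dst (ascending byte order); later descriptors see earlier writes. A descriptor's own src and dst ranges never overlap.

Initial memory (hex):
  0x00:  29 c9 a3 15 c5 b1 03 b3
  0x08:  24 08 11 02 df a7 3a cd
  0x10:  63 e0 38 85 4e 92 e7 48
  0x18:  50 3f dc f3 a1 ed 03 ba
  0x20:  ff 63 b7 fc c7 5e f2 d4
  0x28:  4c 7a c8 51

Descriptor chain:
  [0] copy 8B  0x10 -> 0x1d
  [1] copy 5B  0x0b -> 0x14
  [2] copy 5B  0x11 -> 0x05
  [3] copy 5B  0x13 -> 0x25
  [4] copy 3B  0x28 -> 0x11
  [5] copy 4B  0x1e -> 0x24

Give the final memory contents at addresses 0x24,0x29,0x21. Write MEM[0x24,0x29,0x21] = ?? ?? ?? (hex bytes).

MEM[0x24,0x29,0x21] = e0 3a 4e

#0 dst[0x1d+8] := {0x63,0xe0,0x38,0x85,0x4e,0x92,0xe7,0x48}
#1 dst[0x14+5] := {0x02,0xdf,0xa7,0x3a,0xcd}
#2 dst[0x05+5] := {0xe0,0x38,0x85,0x02,0xdf}
#3 dst[0x25+5] := {0x85,0x02,0xdf,0xa7,0x3a}
#4 dst[0x11+3] := {0xa7,0x3a,0xc8}
#5 dst[0x24+4] := {0xe0,0x38,0x85,0x4e}
query mem[0x24]=0xe0, mem[0x29]=0x3a, mem[0x21]=0x4e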